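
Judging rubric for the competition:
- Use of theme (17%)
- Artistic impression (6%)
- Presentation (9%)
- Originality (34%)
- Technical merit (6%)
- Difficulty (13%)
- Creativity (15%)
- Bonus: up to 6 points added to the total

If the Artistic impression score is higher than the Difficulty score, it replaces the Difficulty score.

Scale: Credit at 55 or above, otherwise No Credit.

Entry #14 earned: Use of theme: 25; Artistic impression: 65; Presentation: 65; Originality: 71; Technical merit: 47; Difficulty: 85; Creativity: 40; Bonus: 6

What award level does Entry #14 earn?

Artistic impression (65) ≤ Difficulty (85), so Difficulty stays at 85.
Weighted total:
  Use of theme 25 × 0.17 = 4.25
  Artistic impression 65 × 0.06 = 3.9
  Presentation 65 × 0.09 = 5.85
  Originality 71 × 0.34 = 24.14
  Technical merit 47 × 0.06 = 2.82
  Difficulty 85 × 0.13 = 11.05
  Creativity 40 × 0.15 = 6
Sum = 58.01
Bonus: 58.01 + 6 = 64.01
64.01 ≥ 55 → Credit

Credit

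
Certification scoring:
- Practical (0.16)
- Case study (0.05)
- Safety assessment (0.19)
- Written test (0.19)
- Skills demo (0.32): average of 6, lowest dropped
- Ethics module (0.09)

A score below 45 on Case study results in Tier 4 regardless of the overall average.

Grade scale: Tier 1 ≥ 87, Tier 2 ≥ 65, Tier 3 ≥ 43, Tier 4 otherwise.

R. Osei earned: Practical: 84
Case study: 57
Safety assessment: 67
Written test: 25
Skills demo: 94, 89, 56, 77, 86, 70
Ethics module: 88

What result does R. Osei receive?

Skills demo: drop 56 → average of remaining 5 = 416/5 = 83.2
Case study score 57 ≥ 45: minimum met.
Weighted total:
  Practical 84 × 0.16 = 13.44
  Case study 57 × 0.05 = 2.85
  Safety assessment 67 × 0.19 = 12.73
  Written test 25 × 0.19 = 4.75
  Skills demo 83.2 × 0.32 = 26.624
  Ethics module 88 × 0.09 = 7.92
Sum = 68.314
68.314 is ≥ 65 and < 87 → Tier 2

Tier 2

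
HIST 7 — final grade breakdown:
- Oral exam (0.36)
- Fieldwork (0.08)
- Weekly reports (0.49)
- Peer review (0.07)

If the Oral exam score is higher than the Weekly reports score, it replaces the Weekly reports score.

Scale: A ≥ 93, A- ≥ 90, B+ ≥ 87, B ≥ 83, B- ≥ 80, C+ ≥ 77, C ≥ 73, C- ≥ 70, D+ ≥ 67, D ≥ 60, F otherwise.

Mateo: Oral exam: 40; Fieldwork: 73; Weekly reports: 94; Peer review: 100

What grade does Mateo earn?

Oral exam (40) ≤ Weekly reports (94), so Weekly reports stays at 94.
Weighted total:
  Oral exam 40 × 0.36 = 14.4
  Fieldwork 73 × 0.08 = 5.84
  Weekly reports 94 × 0.49 = 46.06
  Peer review 100 × 0.07 = 7
Sum = 73.3
73.3 is ≥ 73 and < 77 → C

C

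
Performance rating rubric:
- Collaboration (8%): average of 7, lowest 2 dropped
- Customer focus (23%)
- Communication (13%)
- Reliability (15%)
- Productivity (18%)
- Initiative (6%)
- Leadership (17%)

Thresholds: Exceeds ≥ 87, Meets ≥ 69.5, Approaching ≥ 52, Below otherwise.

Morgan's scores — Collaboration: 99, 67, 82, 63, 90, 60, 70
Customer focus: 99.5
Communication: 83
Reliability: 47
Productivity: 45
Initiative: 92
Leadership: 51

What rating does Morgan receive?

Collaboration: drop 60, 63 → average of remaining 5 = 408/5 = 81.6
Weighted total:
  Collaboration 81.6 × 0.08 = 6.528
  Customer focus 99.5 × 0.23 = 22.885
  Communication 83 × 0.13 = 10.79
  Reliability 47 × 0.15 = 7.05
  Productivity 45 × 0.18 = 8.1
  Initiative 92 × 0.06 = 5.52
  Leadership 51 × 0.17 = 8.67
Sum = 69.543
69.543 is ≥ 69.5 and < 87 → Meets

Meets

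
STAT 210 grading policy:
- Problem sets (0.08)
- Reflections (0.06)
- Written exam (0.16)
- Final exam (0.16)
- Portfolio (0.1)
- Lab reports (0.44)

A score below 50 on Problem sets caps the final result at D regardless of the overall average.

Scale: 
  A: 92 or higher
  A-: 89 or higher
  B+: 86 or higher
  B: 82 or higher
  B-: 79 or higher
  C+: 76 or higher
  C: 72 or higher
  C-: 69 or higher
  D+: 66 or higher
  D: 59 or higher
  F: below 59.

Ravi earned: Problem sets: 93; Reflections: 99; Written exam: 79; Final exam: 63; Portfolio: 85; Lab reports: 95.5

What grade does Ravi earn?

Problem sets score 93 ≥ 50: minimum met.
Weighted total:
  Problem sets 93 × 0.08 = 7.44
  Reflections 99 × 0.06 = 5.94
  Written exam 79 × 0.16 = 12.64
  Final exam 63 × 0.16 = 10.08
  Portfolio 85 × 0.1 = 8.5
  Lab reports 95.5 × 0.44 = 42.02
Sum = 86.62
86.62 is ≥ 86 and < 89 → B+

B+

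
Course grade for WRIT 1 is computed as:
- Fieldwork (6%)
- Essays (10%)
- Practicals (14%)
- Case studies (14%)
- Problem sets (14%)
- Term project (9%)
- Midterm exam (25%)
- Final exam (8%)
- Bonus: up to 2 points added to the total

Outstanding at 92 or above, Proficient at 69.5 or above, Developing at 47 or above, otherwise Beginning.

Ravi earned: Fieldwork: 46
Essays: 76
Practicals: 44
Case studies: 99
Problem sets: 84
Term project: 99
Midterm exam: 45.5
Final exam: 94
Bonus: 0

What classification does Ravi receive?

Proficient

Weighted total:
  Fieldwork 46 × 0.06 = 2.76
  Essays 76 × 0.1 = 7.6
  Practicals 44 × 0.14 = 6.16
  Case studies 99 × 0.14 = 13.86
  Problem sets 84 × 0.14 = 11.76
  Term project 99 × 0.09 = 8.91
  Midterm exam 45.5 × 0.25 = 11.375
  Final exam 94 × 0.08 = 7.52
Sum = 69.945
Bonus: 69.945 + 0 = 69.945
69.945 is ≥ 69.5 and < 92 → Proficient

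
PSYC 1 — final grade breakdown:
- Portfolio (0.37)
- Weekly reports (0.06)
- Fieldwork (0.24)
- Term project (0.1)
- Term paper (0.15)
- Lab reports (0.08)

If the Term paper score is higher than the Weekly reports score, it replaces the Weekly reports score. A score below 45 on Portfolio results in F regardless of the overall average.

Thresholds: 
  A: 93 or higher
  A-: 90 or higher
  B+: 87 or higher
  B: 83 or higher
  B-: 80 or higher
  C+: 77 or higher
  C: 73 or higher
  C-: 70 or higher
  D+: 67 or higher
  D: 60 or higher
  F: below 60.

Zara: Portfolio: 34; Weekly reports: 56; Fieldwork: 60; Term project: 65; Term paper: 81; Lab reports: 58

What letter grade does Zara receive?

F

Term paper (81) > Weekly reports (56), so Weekly reports counts as 81.
Portfolio score 34 < 45: minimum not met.
Weighted total:
  Portfolio 34 × 0.37 = 12.58
  Weekly reports 81 × 0.06 = 4.86
  Fieldwork 60 × 0.24 = 14.4
  Term project 65 × 0.1 = 6.5
  Term paper 81 × 0.15 = 12.15
  Lab reports 58 × 0.08 = 4.64
Sum = 55.13
Because the Portfolio minimum was not met, the result is F.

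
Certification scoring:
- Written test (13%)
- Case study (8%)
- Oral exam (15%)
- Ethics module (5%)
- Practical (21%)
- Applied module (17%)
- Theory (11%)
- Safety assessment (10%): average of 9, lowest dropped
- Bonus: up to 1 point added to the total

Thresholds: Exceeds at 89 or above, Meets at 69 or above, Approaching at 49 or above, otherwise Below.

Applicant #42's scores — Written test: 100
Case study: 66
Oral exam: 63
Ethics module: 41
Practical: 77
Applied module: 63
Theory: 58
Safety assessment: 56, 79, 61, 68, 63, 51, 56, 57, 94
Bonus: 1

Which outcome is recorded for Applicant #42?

Safety assessment: drop 51 → average of remaining 8 = 534/8 = 66.75
Weighted total:
  Written test 100 × 0.13 = 13
  Case study 66 × 0.08 = 5.28
  Oral exam 63 × 0.15 = 9.45
  Ethics module 41 × 0.05 = 2.05
  Practical 77 × 0.21 = 16.17
  Applied module 63 × 0.17 = 10.71
  Theory 58 × 0.11 = 6.38
  Safety assessment 66.75 × 0.1 = 6.675
Sum = 69.715
Bonus: 69.715 + 1 = 70.715
70.715 is ≥ 69 and < 89 → Meets

Meets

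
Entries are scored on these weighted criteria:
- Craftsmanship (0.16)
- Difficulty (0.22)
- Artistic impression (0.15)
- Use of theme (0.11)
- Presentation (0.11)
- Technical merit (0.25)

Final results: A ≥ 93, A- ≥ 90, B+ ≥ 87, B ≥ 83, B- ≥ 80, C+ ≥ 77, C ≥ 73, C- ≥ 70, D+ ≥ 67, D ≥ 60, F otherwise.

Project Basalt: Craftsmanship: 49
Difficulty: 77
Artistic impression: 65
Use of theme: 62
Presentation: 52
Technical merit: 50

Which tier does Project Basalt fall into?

Weighted total:
  Craftsmanship 49 × 0.16 = 7.84
  Difficulty 77 × 0.22 = 16.94
  Artistic impression 65 × 0.15 = 9.75
  Use of theme 62 × 0.11 = 6.82
  Presentation 52 × 0.11 = 5.72
  Technical merit 50 × 0.25 = 12.5
Sum = 59.57
59.57 < 60 → F

F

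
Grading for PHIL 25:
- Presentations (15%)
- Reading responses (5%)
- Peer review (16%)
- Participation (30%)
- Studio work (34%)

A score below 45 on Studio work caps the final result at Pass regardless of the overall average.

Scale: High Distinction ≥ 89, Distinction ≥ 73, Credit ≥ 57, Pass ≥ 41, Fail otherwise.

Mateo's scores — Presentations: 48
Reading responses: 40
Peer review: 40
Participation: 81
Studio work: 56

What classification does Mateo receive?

Studio work score 56 ≥ 45: minimum met.
Weighted total:
  Presentations 48 × 0.15 = 7.2
  Reading responses 40 × 0.05 = 2
  Peer review 40 × 0.16 = 6.4
  Participation 81 × 0.3 = 24.3
  Studio work 56 × 0.34 = 19.04
Sum = 58.94
58.94 is ≥ 57 and < 73 → Credit

Credit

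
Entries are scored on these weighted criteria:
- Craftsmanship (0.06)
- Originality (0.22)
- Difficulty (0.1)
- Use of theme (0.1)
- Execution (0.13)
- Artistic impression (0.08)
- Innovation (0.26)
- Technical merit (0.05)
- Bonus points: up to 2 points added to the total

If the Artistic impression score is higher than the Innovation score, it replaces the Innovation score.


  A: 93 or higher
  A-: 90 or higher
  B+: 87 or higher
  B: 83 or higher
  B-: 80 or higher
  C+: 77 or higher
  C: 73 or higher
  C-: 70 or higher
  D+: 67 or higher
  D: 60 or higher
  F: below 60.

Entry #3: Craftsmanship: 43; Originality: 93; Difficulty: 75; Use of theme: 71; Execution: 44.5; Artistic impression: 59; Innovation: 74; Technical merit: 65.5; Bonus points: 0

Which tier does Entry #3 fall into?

Artistic impression (59) ≤ Innovation (74), so Innovation stays at 74.
Weighted total:
  Craftsmanship 43 × 0.06 = 2.58
  Originality 93 × 0.22 = 20.46
  Difficulty 75 × 0.1 = 7.5
  Use of theme 71 × 0.1 = 7.1
  Execution 44.5 × 0.13 = 5.785
  Artistic impression 59 × 0.08 = 4.72
  Innovation 74 × 0.26 = 19.24
  Technical merit 65.5 × 0.05 = 3.275
Sum = 70.66
Bonus points: 70.66 + 0 = 70.66
70.66 is ≥ 70 and < 73 → C-

C-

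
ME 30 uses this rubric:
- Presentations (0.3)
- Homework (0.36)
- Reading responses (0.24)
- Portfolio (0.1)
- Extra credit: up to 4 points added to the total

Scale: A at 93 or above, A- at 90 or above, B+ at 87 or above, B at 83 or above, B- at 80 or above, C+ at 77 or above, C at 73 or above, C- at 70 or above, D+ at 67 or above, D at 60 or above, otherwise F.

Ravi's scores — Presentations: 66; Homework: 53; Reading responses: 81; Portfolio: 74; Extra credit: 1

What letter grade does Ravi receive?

D

Weighted total:
  Presentations 66 × 0.3 = 19.8
  Homework 53 × 0.36 = 19.08
  Reading responses 81 × 0.24 = 19.44
  Portfolio 74 × 0.1 = 7.4
Sum = 65.72
Extra credit: 65.72 + 1 = 66.72
66.72 is ≥ 60 and < 67 → D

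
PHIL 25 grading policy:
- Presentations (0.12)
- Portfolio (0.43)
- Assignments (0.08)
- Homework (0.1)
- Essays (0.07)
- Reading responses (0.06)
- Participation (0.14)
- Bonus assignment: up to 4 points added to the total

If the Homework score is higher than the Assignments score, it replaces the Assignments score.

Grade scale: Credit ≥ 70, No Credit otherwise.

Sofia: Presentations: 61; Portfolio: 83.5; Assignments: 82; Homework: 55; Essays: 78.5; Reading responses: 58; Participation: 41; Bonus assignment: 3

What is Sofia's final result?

Homework (55) ≤ Assignments (82), so Assignments stays at 82.
Weighted total:
  Presentations 61 × 0.12 = 7.32
  Portfolio 83.5 × 0.43 = 35.905
  Assignments 82 × 0.08 = 6.56
  Homework 55 × 0.1 = 5.5
  Essays 78.5 × 0.07 = 5.495
  Reading responses 58 × 0.06 = 3.48
  Participation 41 × 0.14 = 5.74
Sum = 70
Bonus assignment: 70 + 3 = 73
73 ≥ 70 → Credit

Credit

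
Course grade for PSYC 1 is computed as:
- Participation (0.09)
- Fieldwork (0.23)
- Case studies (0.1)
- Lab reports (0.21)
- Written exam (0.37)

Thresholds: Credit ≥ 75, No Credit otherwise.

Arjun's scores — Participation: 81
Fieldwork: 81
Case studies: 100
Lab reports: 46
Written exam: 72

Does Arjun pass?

Weighted total:
  Participation 81 × 0.09 = 7.29
  Fieldwork 81 × 0.23 = 18.63
  Case studies 100 × 0.1 = 10
  Lab reports 46 × 0.21 = 9.66
  Written exam 72 × 0.37 = 26.64
Sum = 72.22
72.22 < 75 → No Credit

No Credit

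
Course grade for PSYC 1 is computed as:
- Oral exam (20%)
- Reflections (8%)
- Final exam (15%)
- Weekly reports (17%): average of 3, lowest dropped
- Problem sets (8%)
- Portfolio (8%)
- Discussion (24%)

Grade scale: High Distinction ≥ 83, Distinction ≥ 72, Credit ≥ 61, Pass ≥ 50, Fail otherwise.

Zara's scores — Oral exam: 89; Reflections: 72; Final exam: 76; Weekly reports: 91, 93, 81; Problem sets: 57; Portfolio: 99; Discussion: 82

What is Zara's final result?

Weekly reports: drop 81 → average of remaining 2 = 184/2 = 92
Weighted total:
  Oral exam 89 × 0.2 = 17.8
  Reflections 72 × 0.08 = 5.76
  Final exam 76 × 0.15 = 11.4
  Weekly reports 92 × 0.17 = 15.64
  Problem sets 57 × 0.08 = 4.56
  Portfolio 99 × 0.08 = 7.92
  Discussion 82 × 0.24 = 19.68
Sum = 82.76
82.76 is ≥ 72 and < 83 → Distinction

Distinction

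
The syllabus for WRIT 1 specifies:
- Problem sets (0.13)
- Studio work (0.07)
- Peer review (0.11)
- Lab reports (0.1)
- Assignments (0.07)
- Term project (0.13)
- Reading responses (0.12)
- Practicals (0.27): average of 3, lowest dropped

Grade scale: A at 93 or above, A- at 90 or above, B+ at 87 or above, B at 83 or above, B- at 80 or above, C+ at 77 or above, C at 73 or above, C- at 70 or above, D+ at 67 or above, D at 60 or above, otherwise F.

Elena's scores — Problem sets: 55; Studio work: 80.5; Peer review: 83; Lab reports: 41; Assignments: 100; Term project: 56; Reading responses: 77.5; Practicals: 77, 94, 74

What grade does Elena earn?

Practicals: drop 74 → average of remaining 2 = 171/2 = 85.5
Weighted total:
  Problem sets 55 × 0.13 = 7.15
  Studio work 80.5 × 0.07 = 5.635
  Peer review 83 × 0.11 = 9.13
  Lab reports 41 × 0.1 = 4.1
  Assignments 100 × 0.07 = 7
  Term project 56 × 0.13 = 7.28
  Reading responses 77.5 × 0.12 = 9.3
  Practicals 85.5 × 0.27 = 23.085
Sum = 72.68
72.68 is ≥ 70 and < 73 → C-

C-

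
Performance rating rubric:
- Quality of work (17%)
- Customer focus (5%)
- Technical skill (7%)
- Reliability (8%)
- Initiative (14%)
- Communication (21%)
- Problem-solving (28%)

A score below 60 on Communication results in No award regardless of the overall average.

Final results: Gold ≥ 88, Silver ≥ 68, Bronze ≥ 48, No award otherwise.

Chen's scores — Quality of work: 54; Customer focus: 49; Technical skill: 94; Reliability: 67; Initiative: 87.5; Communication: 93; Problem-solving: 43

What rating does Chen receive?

Bronze

Communication score 93 ≥ 60: minimum met.
Weighted total:
  Quality of work 54 × 0.17 = 9.18
  Customer focus 49 × 0.05 = 2.45
  Technical skill 94 × 0.07 = 6.58
  Reliability 67 × 0.08 = 5.36
  Initiative 87.5 × 0.14 = 12.25
  Communication 93 × 0.21 = 19.53
  Problem-solving 43 × 0.28 = 12.04
Sum = 67.39
67.39 is ≥ 48 and < 68 → Bronze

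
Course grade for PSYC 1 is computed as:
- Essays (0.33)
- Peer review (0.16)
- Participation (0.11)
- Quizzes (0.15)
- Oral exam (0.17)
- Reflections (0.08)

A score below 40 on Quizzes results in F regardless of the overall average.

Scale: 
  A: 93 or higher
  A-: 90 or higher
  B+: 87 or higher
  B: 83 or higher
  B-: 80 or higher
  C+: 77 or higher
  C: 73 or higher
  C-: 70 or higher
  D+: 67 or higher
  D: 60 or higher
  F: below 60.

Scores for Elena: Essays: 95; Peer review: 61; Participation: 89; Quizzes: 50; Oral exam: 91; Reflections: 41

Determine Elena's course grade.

Quizzes score 50 ≥ 40: minimum met.
Weighted total:
  Essays 95 × 0.33 = 31.35
  Peer review 61 × 0.16 = 9.76
  Participation 89 × 0.11 = 9.79
  Quizzes 50 × 0.15 = 7.5
  Oral exam 91 × 0.17 = 15.47
  Reflections 41 × 0.08 = 3.28
Sum = 77.15
77.15 is ≥ 77 and < 80 → C+

C+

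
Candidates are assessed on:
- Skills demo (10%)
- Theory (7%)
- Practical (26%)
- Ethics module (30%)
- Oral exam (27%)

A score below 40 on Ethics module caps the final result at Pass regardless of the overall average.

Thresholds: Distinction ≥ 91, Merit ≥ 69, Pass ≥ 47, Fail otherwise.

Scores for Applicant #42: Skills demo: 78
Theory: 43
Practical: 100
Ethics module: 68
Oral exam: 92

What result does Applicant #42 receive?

Ethics module score 68 ≥ 40: minimum met.
Weighted total:
  Skills demo 78 × 0.1 = 7.8
  Theory 43 × 0.07 = 3.01
  Practical 100 × 0.26 = 26
  Ethics module 68 × 0.3 = 20.4
  Oral exam 92 × 0.27 = 24.84
Sum = 82.05
82.05 is ≥ 69 and < 91 → Merit

Merit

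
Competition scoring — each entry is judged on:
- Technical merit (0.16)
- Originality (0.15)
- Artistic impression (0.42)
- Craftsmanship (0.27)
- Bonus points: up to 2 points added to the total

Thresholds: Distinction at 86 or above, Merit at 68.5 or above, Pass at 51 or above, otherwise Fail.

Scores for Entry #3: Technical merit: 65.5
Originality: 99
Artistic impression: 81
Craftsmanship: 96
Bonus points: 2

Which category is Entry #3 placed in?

Distinction

Weighted total:
  Technical merit 65.5 × 0.16 = 10.48
  Originality 99 × 0.15 = 14.85
  Artistic impression 81 × 0.42 = 34.02
  Craftsmanship 96 × 0.27 = 25.92
Sum = 85.27
Bonus points: 85.27 + 2 = 87.27
87.27 ≥ 86 → Distinction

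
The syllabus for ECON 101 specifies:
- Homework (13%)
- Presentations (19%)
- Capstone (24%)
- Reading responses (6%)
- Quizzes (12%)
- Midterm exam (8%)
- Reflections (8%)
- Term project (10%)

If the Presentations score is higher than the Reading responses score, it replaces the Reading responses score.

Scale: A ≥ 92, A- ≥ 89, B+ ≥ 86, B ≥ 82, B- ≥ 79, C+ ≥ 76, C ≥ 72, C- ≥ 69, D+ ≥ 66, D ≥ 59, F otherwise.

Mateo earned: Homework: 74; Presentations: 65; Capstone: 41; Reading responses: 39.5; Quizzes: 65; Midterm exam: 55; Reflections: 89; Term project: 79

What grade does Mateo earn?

D

Presentations (65) > Reading responses (39.5), so Reading responses counts as 65.
Weighted total:
  Homework 74 × 0.13 = 9.62
  Presentations 65 × 0.19 = 12.35
  Capstone 41 × 0.24 = 9.84
  Reading responses 65 × 0.06 = 3.9
  Quizzes 65 × 0.12 = 7.8
  Midterm exam 55 × 0.08 = 4.4
  Reflections 89 × 0.08 = 7.12
  Term project 79 × 0.1 = 7.9
Sum = 62.93
62.93 is ≥ 59 and < 66 → D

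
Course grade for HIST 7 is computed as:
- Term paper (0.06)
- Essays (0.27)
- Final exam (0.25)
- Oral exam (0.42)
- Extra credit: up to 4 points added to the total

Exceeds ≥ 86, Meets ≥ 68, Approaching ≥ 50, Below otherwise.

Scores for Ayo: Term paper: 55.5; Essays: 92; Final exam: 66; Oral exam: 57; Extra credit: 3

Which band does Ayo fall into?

Meets

Weighted total:
  Term paper 55.5 × 0.06 = 3.33
  Essays 92 × 0.27 = 24.84
  Final exam 66 × 0.25 = 16.5
  Oral exam 57 × 0.42 = 23.94
Sum = 68.61
Extra credit: 68.61 + 3 = 71.61
71.61 is ≥ 68 and < 86 → Meets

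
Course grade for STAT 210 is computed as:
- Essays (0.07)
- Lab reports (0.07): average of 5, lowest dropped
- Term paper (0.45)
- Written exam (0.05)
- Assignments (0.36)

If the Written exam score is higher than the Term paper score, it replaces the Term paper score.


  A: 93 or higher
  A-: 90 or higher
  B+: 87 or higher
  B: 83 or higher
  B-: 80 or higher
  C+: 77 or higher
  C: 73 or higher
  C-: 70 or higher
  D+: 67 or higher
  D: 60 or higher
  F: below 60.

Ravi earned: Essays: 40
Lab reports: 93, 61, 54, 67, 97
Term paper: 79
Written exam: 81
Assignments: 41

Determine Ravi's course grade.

Lab reports: drop 54 → average of remaining 4 = 318/4 = 79.5
Written exam (81) > Term paper (79), so Term paper counts as 81.
Weighted total:
  Essays 40 × 0.07 = 2.8
  Lab reports 79.5 × 0.07 = 5.565
  Term paper 81 × 0.45 = 36.45
  Written exam 81 × 0.05 = 4.05
  Assignments 41 × 0.36 = 14.76
Sum = 63.625
63.625 is ≥ 60 and < 67 → D

D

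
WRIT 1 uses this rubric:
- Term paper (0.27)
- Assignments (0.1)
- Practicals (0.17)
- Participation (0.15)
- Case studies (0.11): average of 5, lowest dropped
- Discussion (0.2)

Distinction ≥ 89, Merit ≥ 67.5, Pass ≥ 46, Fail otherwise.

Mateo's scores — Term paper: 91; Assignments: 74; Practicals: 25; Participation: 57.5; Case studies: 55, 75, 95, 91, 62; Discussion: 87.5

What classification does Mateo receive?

Case studies: drop 55 → average of remaining 4 = 323/4 = 80.75
Weighted total:
  Term paper 91 × 0.27 = 24.57
  Assignments 74 × 0.1 = 7.4
  Practicals 25 × 0.17 = 4.25
  Participation 57.5 × 0.15 = 8.625
  Case studies 80.75 × 0.11 = 8.8825
  Discussion 87.5 × 0.2 = 17.5
Sum = 71.2275
71.2275 is ≥ 67.5 and < 89 → Merit

Merit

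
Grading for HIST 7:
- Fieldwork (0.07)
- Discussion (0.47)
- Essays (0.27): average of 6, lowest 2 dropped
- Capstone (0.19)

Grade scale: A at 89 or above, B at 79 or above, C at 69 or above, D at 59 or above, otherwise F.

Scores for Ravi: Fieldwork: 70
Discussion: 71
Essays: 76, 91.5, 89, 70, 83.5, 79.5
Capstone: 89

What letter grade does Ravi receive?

Essays: drop 70, 76 → average of remaining 4 = 343.5/4 = 85.875
Weighted total:
  Fieldwork 70 × 0.07 = 4.9
  Discussion 71 × 0.47 = 33.37
  Essays 85.875 × 0.27 = 23.18625
  Capstone 89 × 0.19 = 16.91
Sum = 78.36625
78.36625 is ≥ 69 and < 79 → C

C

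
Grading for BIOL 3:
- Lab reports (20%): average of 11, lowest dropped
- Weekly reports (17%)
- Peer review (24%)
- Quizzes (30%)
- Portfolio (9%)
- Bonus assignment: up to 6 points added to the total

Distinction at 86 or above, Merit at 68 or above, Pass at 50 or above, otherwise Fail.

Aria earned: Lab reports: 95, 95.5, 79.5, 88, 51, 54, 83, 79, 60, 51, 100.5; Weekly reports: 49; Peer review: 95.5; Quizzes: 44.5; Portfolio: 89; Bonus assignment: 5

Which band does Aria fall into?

Merit

Lab reports: drop 51 → average of remaining 10 = 785.5/10 = 78.55
Weighted total:
  Lab reports 78.55 × 0.2 = 15.71
  Weekly reports 49 × 0.17 = 8.33
  Peer review 95.5 × 0.24 = 22.92
  Quizzes 44.5 × 0.3 = 13.35
  Portfolio 89 × 0.09 = 8.01
Sum = 68.32
Bonus assignment: 68.32 + 5 = 73.32
73.32 is ≥ 68 and < 86 → Merit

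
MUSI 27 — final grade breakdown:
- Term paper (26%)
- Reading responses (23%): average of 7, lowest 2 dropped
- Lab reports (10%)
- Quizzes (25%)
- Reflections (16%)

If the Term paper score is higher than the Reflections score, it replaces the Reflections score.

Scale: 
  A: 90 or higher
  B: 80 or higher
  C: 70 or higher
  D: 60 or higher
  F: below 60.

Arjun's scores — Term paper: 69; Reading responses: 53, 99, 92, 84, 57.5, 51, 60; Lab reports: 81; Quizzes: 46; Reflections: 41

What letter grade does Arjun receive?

Reading responses: drop 51, 53 → average of remaining 5 = 392.5/5 = 78.5
Term paper (69) > Reflections (41), so Reflections counts as 69.
Weighted total:
  Term paper 69 × 0.26 = 17.94
  Reading responses 78.5 × 0.23 = 18.055
  Lab reports 81 × 0.1 = 8.1
  Quizzes 46 × 0.25 = 11.5
  Reflections 69 × 0.16 = 11.04
Sum = 66.635
66.635 is ≥ 60 and < 70 → D

D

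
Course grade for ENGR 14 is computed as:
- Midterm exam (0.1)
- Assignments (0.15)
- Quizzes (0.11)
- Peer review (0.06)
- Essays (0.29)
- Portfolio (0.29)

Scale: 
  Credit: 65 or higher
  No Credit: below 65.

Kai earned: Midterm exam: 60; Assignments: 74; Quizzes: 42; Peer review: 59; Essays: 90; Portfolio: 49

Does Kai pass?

Weighted total:
  Midterm exam 60 × 0.1 = 6
  Assignments 74 × 0.15 = 11.1
  Quizzes 42 × 0.11 = 4.62
  Peer review 59 × 0.06 = 3.54
  Essays 90 × 0.29 = 26.1
  Portfolio 49 × 0.29 = 14.21
Sum = 65.57
65.57 ≥ 65 → Credit

Credit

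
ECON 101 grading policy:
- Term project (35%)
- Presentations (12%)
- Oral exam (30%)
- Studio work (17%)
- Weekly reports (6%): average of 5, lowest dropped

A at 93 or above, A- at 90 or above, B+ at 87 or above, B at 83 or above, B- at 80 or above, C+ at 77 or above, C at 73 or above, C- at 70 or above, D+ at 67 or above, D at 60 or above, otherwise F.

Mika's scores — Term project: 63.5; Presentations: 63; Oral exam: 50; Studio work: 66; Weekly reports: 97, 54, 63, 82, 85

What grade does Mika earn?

D

Weekly reports: drop 54 → average of remaining 4 = 327/4 = 81.75
Weighted total:
  Term project 63.5 × 0.35 = 22.225
  Presentations 63 × 0.12 = 7.56
  Oral exam 50 × 0.3 = 15
  Studio work 66 × 0.17 = 11.22
  Weekly reports 81.75 × 0.06 = 4.905
Sum = 60.91
60.91 is ≥ 60 and < 67 → D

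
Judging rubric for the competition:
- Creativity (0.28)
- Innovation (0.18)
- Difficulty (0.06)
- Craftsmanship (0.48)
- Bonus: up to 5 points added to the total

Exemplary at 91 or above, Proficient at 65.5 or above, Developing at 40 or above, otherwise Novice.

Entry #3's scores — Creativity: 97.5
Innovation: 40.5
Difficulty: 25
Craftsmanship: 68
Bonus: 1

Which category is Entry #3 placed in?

Weighted total:
  Creativity 97.5 × 0.28 = 27.3
  Innovation 40.5 × 0.18 = 7.29
  Difficulty 25 × 0.06 = 1.5
  Craftsmanship 68 × 0.48 = 32.64
Sum = 68.73
Bonus: 68.73 + 1 = 69.73
69.73 is ≥ 65.5 and < 91 → Proficient

Proficient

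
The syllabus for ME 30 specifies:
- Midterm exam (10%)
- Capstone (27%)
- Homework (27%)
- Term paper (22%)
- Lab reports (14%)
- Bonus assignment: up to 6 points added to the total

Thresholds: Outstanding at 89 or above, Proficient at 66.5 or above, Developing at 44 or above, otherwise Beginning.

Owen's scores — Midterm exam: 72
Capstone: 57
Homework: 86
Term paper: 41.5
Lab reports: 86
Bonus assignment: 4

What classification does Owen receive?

Weighted total:
  Midterm exam 72 × 0.1 = 7.2
  Capstone 57 × 0.27 = 15.39
  Homework 86 × 0.27 = 23.22
  Term paper 41.5 × 0.22 = 9.13
  Lab reports 86 × 0.14 = 12.04
Sum = 66.98
Bonus assignment: 66.98 + 4 = 70.98
70.98 is ≥ 66.5 and < 89 → Proficient

Proficient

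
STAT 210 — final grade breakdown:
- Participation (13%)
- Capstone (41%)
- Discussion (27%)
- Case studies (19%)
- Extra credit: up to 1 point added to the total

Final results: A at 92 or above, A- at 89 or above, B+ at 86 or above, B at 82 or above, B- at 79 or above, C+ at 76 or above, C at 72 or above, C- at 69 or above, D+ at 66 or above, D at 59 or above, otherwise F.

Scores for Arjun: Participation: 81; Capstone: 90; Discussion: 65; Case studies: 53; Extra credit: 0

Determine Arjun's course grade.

Weighted total:
  Participation 81 × 0.13 = 10.53
  Capstone 90 × 0.41 = 36.9
  Discussion 65 × 0.27 = 17.55
  Case studies 53 × 0.19 = 10.07
Sum = 75.05
Extra credit: 75.05 + 0 = 75.05
75.05 is ≥ 72 and < 76 → C

C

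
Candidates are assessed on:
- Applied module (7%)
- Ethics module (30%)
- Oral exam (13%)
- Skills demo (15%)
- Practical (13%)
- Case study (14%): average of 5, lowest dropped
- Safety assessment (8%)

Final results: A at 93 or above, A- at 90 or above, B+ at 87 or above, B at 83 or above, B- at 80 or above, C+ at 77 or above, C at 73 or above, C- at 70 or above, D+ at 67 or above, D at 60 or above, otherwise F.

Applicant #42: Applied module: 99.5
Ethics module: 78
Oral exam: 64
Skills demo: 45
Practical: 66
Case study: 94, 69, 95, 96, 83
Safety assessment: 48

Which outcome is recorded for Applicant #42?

Case study: drop 69 → average of remaining 4 = 368/4 = 92
Weighted total:
  Applied module 99.5 × 0.07 = 6.965
  Ethics module 78 × 0.3 = 23.4
  Oral exam 64 × 0.13 = 8.32
  Skills demo 45 × 0.15 = 6.75
  Practical 66 × 0.13 = 8.58
  Case study 92 × 0.14 = 12.88
  Safety assessment 48 × 0.08 = 3.84
Sum = 70.735
70.735 is ≥ 70 and < 73 → C-

C-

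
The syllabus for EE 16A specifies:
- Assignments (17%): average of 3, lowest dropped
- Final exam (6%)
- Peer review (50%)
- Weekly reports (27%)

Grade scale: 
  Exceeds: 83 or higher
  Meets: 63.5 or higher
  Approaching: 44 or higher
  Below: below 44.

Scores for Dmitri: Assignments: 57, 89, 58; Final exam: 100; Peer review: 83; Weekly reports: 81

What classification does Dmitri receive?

Meets

Assignments: drop 57 → average of remaining 2 = 147/2 = 73.5
Weighted total:
  Assignments 73.5 × 0.17 = 12.495
  Final exam 100 × 0.06 = 6
  Peer review 83 × 0.5 = 41.5
  Weekly reports 81 × 0.27 = 21.87
Sum = 81.865
81.865 is ≥ 63.5 and < 83 → Meets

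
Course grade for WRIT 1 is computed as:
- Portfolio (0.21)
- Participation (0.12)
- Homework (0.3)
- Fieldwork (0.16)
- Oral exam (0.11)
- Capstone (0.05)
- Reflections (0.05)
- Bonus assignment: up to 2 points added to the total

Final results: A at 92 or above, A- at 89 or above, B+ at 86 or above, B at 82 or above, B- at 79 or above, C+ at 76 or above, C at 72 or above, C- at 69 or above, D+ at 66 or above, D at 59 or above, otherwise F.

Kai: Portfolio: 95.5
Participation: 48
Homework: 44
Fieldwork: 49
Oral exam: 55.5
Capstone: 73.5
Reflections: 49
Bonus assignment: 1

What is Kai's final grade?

Weighted total:
  Portfolio 95.5 × 0.21 = 20.055
  Participation 48 × 0.12 = 5.76
  Homework 44 × 0.3 = 13.2
  Fieldwork 49 × 0.16 = 7.84
  Oral exam 55.5 × 0.11 = 6.105
  Capstone 73.5 × 0.05 = 3.675
  Reflections 49 × 0.05 = 2.45
Sum = 59.085
Bonus assignment: 59.085 + 1 = 60.085
60.085 is ≥ 59 and < 66 → D

D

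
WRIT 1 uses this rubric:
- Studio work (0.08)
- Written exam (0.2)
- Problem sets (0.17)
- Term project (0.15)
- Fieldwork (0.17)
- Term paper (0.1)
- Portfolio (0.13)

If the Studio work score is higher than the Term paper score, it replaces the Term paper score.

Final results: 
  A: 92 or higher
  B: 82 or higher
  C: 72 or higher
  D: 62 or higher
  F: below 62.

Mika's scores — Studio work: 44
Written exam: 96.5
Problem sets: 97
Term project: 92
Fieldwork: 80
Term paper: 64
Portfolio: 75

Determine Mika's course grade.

Studio work (44) ≤ Term paper (64), so Term paper stays at 64.
Weighted total:
  Studio work 44 × 0.08 = 3.52
  Written exam 96.5 × 0.2 = 19.3
  Problem sets 97 × 0.17 = 16.49
  Term project 92 × 0.15 = 13.8
  Fieldwork 80 × 0.17 = 13.6
  Term paper 64 × 0.1 = 6.4
  Portfolio 75 × 0.13 = 9.75
Sum = 82.86
82.86 is ≥ 82 and < 92 → B

B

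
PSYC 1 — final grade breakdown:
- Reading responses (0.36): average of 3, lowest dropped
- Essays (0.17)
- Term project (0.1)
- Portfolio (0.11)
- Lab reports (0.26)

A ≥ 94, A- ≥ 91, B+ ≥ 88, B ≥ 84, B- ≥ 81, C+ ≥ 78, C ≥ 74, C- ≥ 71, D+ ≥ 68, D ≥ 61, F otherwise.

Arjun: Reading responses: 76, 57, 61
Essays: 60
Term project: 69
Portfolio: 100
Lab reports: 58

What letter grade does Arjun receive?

D

Reading responses: drop 57 → average of remaining 2 = 137/2 = 68.5
Weighted total:
  Reading responses 68.5 × 0.36 = 24.66
  Essays 60 × 0.17 = 10.2
  Term project 69 × 0.1 = 6.9
  Portfolio 100 × 0.11 = 11
  Lab reports 58 × 0.26 = 15.08
Sum = 67.84
67.84 is ≥ 61 and < 68 → D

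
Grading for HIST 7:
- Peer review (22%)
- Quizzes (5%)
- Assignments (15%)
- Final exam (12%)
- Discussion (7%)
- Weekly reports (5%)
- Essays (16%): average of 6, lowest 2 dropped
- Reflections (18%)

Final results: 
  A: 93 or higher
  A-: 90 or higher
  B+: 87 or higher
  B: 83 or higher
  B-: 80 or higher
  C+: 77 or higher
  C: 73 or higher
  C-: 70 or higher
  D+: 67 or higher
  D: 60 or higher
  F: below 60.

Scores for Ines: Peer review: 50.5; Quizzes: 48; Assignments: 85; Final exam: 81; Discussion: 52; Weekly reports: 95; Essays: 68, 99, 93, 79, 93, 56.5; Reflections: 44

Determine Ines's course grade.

Essays: drop 56.5, 68 → average of remaining 4 = 364/4 = 91
Weighted total:
  Peer review 50.5 × 0.22 = 11.11
  Quizzes 48 × 0.05 = 2.4
  Assignments 85 × 0.15 = 12.75
  Final exam 81 × 0.12 = 9.72
  Discussion 52 × 0.07 = 3.64
  Weekly reports 95 × 0.05 = 4.75
  Essays 91 × 0.16 = 14.56
  Reflections 44 × 0.18 = 7.92
Sum = 66.85
66.85 is ≥ 60 and < 67 → D

D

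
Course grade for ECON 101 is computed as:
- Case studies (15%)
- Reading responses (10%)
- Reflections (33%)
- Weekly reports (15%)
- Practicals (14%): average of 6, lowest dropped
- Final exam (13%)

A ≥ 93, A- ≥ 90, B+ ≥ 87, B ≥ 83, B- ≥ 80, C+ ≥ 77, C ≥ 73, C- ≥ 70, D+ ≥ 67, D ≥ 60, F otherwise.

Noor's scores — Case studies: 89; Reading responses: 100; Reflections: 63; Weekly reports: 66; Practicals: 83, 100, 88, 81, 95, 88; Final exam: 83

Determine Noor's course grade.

Practicals: drop 81 → average of remaining 5 = 454/5 = 90.8
Weighted total:
  Case studies 89 × 0.15 = 13.35
  Reading responses 100 × 0.1 = 10
  Reflections 63 × 0.33 = 20.79
  Weekly reports 66 × 0.15 = 9.9
  Practicals 90.8 × 0.14 = 12.712
  Final exam 83 × 0.13 = 10.79
Sum = 77.542
77.542 is ≥ 77 and < 80 → C+

C+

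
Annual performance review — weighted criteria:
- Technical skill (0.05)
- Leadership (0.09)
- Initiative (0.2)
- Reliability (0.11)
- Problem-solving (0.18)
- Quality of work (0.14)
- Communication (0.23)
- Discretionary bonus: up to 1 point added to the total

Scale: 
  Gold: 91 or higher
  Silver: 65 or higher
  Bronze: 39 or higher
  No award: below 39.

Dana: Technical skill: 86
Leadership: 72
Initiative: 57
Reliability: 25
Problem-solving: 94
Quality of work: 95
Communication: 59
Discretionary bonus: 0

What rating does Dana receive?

Weighted total:
  Technical skill 86 × 0.05 = 4.3
  Leadership 72 × 0.09 = 6.48
  Initiative 57 × 0.2 = 11.4
  Reliability 25 × 0.11 = 2.75
  Problem-solving 94 × 0.18 = 16.92
  Quality of work 95 × 0.14 = 13.3
  Communication 59 × 0.23 = 13.57
Sum = 68.72
Discretionary bonus: 68.72 + 0 = 68.72
68.72 is ≥ 65 and < 91 → Silver

Silver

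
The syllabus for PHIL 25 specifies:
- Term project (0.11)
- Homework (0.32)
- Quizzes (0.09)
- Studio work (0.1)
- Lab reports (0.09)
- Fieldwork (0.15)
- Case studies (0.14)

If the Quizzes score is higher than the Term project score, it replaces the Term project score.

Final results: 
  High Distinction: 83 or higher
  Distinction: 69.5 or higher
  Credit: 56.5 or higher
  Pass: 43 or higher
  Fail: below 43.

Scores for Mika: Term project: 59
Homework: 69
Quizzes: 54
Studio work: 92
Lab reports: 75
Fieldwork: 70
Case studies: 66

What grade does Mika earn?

Quizzes (54) ≤ Term project (59), so Term project stays at 59.
Weighted total:
  Term project 59 × 0.11 = 6.49
  Homework 69 × 0.32 = 22.08
  Quizzes 54 × 0.09 = 4.86
  Studio work 92 × 0.1 = 9.2
  Lab reports 75 × 0.09 = 6.75
  Fieldwork 70 × 0.15 = 10.5
  Case studies 66 × 0.14 = 9.24
Sum = 69.12
69.12 is ≥ 56.5 and < 69.5 → Credit

Credit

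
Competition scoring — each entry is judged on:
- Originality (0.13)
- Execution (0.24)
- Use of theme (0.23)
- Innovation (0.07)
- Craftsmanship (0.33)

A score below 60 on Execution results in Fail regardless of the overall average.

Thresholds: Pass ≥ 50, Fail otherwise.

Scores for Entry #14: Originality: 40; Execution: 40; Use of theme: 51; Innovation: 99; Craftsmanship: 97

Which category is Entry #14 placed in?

Execution score 40 < 60: minimum not met.
Weighted total:
  Originality 40 × 0.13 = 5.2
  Execution 40 × 0.24 = 9.6
  Use of theme 51 × 0.23 = 11.73
  Innovation 99 × 0.07 = 6.93
  Craftsmanship 97 × 0.33 = 32.01
Sum = 65.47
Because the Execution minimum was not met, the result is Fail.

Fail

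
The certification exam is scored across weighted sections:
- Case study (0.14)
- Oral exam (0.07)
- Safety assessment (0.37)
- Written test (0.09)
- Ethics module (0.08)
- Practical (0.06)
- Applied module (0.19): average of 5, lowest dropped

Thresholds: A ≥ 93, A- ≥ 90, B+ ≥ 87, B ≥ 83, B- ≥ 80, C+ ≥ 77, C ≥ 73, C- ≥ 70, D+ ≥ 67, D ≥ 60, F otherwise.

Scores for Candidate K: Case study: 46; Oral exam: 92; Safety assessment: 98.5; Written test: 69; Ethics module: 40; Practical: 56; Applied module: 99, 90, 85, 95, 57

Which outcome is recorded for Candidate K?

C+

Applied module: drop 57 → average of remaining 4 = 369/4 = 92.25
Weighted total:
  Case study 46 × 0.14 = 6.44
  Oral exam 92 × 0.07 = 6.44
  Safety assessment 98.5 × 0.37 = 36.445
  Written test 69 × 0.09 = 6.21
  Ethics module 40 × 0.08 = 3.2
  Practical 56 × 0.06 = 3.36
  Applied module 92.25 × 0.19 = 17.5275
Sum = 79.6225
79.6225 is ≥ 77 and < 80 → C+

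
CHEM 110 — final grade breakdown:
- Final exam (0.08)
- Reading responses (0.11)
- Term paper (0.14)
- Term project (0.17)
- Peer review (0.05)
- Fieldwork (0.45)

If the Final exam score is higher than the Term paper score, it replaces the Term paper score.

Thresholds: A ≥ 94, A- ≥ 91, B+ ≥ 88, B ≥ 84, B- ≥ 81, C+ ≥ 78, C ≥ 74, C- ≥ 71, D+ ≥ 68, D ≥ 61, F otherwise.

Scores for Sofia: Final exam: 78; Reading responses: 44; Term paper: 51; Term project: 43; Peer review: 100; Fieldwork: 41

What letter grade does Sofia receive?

Final exam (78) > Term paper (51), so Term paper counts as 78.
Weighted total:
  Final exam 78 × 0.08 = 6.24
  Reading responses 44 × 0.11 = 4.84
  Term paper 78 × 0.14 = 10.92
  Term project 43 × 0.17 = 7.31
  Peer review 100 × 0.05 = 5
  Fieldwork 41 × 0.45 = 18.45
Sum = 52.76
52.76 < 61 → F

F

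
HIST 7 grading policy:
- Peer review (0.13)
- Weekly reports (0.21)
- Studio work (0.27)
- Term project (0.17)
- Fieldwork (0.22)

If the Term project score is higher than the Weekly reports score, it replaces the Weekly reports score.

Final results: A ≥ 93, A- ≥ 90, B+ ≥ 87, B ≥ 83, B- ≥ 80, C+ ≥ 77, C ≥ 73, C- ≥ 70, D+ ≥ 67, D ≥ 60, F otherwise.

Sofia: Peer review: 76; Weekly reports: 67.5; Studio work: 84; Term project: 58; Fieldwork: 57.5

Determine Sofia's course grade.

D+

Term project (58) ≤ Weekly reports (67.5), so Weekly reports stays at 67.5.
Weighted total:
  Peer review 76 × 0.13 = 9.88
  Weekly reports 67.5 × 0.21 = 14.175
  Studio work 84 × 0.27 = 22.68
  Term project 58 × 0.17 = 9.86
  Fieldwork 57.5 × 0.22 = 12.65
Sum = 69.245
69.245 is ≥ 67 and < 70 → D+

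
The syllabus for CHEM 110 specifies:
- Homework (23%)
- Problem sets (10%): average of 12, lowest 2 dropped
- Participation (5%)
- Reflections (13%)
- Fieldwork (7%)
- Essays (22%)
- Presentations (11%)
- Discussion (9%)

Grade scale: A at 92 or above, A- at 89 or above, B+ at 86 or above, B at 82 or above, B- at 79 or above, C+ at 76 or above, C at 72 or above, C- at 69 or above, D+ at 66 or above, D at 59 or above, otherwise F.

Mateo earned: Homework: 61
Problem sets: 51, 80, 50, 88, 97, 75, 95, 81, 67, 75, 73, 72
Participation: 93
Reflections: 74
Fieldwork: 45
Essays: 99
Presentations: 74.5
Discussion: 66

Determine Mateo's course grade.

C

Problem sets: drop 50, 51 → average of remaining 10 = 803/10 = 80.3
Weighted total:
  Homework 61 × 0.23 = 14.03
  Problem sets 80.3 × 0.1 = 8.03
  Participation 93 × 0.05 = 4.65
  Reflections 74 × 0.13 = 9.62
  Fieldwork 45 × 0.07 = 3.15
  Essays 99 × 0.22 = 21.78
  Presentations 74.5 × 0.11 = 8.195
  Discussion 66 × 0.09 = 5.94
Sum = 75.395
75.395 is ≥ 72 and < 76 → C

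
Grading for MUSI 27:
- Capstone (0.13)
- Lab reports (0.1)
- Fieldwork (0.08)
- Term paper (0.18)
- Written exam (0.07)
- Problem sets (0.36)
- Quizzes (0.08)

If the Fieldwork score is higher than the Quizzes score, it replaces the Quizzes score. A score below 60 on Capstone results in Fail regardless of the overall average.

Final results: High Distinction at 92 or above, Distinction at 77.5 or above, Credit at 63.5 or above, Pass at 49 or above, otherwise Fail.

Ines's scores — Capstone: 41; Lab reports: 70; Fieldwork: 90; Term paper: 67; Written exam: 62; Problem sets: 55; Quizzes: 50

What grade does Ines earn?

Fail

Fieldwork (90) > Quizzes (50), so Quizzes counts as 90.
Capstone score 41 < 60: minimum not met.
Weighted total:
  Capstone 41 × 0.13 = 5.33
  Lab reports 70 × 0.1 = 7
  Fieldwork 90 × 0.08 = 7.2
  Term paper 67 × 0.18 = 12.06
  Written exam 62 × 0.07 = 4.34
  Problem sets 55 × 0.36 = 19.8
  Quizzes 90 × 0.08 = 7.2
Sum = 62.93
Because the Capstone minimum was not met, the result is Fail.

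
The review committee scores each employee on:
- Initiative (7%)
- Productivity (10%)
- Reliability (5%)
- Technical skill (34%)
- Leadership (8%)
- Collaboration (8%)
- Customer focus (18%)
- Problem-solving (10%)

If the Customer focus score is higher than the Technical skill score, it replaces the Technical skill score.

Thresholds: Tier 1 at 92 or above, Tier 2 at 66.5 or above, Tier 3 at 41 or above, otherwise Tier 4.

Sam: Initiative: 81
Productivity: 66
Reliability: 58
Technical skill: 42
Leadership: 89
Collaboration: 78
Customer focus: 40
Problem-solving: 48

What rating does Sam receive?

Tier 3

Customer focus (40) ≤ Technical skill (42), so Technical skill stays at 42.
Weighted total:
  Initiative 81 × 0.07 = 5.67
  Productivity 66 × 0.1 = 6.6
  Reliability 58 × 0.05 = 2.9
  Technical skill 42 × 0.34 = 14.28
  Leadership 89 × 0.08 = 7.12
  Collaboration 78 × 0.08 = 6.24
  Customer focus 40 × 0.18 = 7.2
  Problem-solving 48 × 0.1 = 4.8
Sum = 54.81
54.81 is ≥ 41 and < 66.5 → Tier 3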